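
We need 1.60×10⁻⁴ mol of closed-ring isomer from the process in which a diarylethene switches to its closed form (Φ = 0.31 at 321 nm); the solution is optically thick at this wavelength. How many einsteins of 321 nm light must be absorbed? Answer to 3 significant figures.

5.16×10⁻⁴ einstein

Photons that must be absorbed: 1.60×10⁻⁴ / 0.31 = 5.161×10⁻⁴ mol.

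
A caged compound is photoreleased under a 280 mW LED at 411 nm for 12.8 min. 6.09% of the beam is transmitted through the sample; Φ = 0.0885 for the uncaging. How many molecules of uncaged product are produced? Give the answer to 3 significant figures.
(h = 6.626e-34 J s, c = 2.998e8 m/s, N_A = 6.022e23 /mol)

Photon energy at 411 nm: hc/λ = (6.626e-34)(2.998e8)/(411e-9) = 4.833e-19 J.
Energy delivered: (280 mW)(768 s) = 215.0 J.
Photons incident: 215.0 / 4.833e-19 = 4.449e20, i.e. 4.449e20/6.022e23 = 7.388e-4 mol.
Fraction absorbed: 1 − 6.09/100 = 0.9391.
Photons absorbed: 0.9391 × 7.388e-4 = 6.938e-4 mol.
Product: Φ × n_abs = 0.0885 × 6.938e-4 = 6.140e-5 mol.
As a count: 6.140e-5 × 6.022e23 = 3.70e19.

3.70e19 molecules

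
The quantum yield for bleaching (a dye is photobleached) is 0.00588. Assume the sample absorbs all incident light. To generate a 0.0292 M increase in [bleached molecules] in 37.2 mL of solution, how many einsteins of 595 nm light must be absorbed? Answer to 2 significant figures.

0.18 einstein

Product: (0.0292 M)(0.0372 L) = 0.001086 mol.
Photons that must be absorbed: 0.001086 / 0.00588 = 0.1847 mol.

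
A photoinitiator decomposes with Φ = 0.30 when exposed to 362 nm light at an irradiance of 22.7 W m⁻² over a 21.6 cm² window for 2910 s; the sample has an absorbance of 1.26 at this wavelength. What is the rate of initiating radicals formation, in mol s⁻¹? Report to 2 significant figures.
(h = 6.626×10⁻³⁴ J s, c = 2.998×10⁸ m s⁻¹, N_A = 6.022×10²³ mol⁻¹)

Photon energy at 362 nm: hc/λ = (6.626×10⁻³⁴)(2.998×10⁸)/(362×10⁻⁹) = 5.487×10⁻¹⁹ J.
Energy delivered: (22.7 W m⁻²)(21.6×10⁻⁴ m²)(2910 s) = 142.7 J.
Photons incident: 142.7 / 5.487×10⁻¹⁹ = 2.601×10²⁰, i.e. 2.601×10²⁰/6.022×10²³ = 4.319×10⁻⁴ mol.
Fraction absorbed: 1 − 10^(−1.26) = 0.9450.
Photons absorbed: 0.9450 × 4.319×10⁻⁴ = 4.081×10⁻⁴ mol.
Product formed: 0.30 × 4.081×10⁻⁴ = 1.224×10⁻⁴ mol.
Rate: 1.224×10⁻⁴ / 2910 s = 4.2×10⁻⁸ mol s⁻¹.

4.2×10⁻⁸ mol s⁻¹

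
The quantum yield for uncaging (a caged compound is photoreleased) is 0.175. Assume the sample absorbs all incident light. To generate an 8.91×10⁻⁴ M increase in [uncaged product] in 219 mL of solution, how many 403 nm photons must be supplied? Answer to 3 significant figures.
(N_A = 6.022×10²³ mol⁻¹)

Product: (8.91×10⁻⁴ M)(0.219 L) = 1.951×10⁻⁴ mol.
Photons that must be absorbed: 1.951×10⁻⁴ / 0.175 = 0.001115 mol.
Photon count: 0.001115 × 6.022×10²³ = 6.71×10²⁰.

6.71×10²⁰ photons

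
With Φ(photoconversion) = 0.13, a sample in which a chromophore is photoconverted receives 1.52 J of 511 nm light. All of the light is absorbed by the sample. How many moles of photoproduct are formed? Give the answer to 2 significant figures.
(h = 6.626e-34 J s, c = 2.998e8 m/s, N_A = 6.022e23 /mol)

Photon energy at 511 nm: hc/λ = (6.626e-34)(2.998e8)/(511e-9) = 3.887e-19 J.
Photons incident: 1.52 / 3.887e-19 = 3.910e18, i.e. 3.910e18/6.022e23 = 6.493e-6 mol.
Product: Φ × n_abs = 0.13 × 6.493e-6 = 8.441e-7 mol.

8.4e-7 mol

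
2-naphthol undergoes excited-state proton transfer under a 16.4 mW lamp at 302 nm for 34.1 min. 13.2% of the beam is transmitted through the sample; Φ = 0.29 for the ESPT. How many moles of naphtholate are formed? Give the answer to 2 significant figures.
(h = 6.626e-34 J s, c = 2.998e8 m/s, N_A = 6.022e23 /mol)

2.1e-5 mol

Photon energy at 302 nm: hc/λ = (6.626e-34)(2.998e8)/(302e-9) = 6.578e-19 J.
Energy delivered: (16.4 mW)(2046 s) = 33.55 J.
Photons incident: 33.55 / 6.578e-19 = 5.100e19, i.e. 5.100e19/6.022e23 = 8.469e-5 mol.
Fraction absorbed: 1 − 13.2/100 = 0.8680.
Photons absorbed: 0.8680 × 8.469e-5 = 7.351e-5 mol.
Product: Φ × n_abs = 0.29 × 7.351e-5 = 2.132e-5 mol.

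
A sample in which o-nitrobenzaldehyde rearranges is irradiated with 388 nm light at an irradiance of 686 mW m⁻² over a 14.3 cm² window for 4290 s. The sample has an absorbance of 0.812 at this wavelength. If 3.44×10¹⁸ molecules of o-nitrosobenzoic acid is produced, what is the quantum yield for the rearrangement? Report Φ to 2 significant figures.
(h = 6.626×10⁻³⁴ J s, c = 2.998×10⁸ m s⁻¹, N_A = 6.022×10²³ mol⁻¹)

Product: 3.44×10¹⁸ / 6.022×10²³ = 5.712×10⁻⁶ mol.
Photon energy at 388 nm: hc/λ = (6.626×10⁻³⁴)(2.998×10⁸)/(388×10⁻⁹) = 5.120×10⁻¹⁹ J.
Energy delivered: (686 mW m⁻²)(14.3×10⁻⁴ m²)(4290 s) = 4.208 J.
Photons incident: 4.208 / 5.120×10⁻¹⁹ = 8.219×10¹⁸, i.e. 8.219×10¹⁸/6.022×10²³ = 1.365×10⁻⁵ mol.
Fraction absorbed: 1 − 10^(−0.812) = 0.8458.
Photons absorbed: 0.8458 × 1.365×10⁻⁵ = 1.155×10⁻⁵ mol.
Φ = 5.712×10⁻⁶ mol / 1.155×10⁻⁵ mol photons = 0.49.

Φ = 0.49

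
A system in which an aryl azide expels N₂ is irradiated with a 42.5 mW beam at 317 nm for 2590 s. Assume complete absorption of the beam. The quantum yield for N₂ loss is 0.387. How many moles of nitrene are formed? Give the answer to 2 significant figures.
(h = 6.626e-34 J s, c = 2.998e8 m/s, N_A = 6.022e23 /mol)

Photon energy at 317 nm: hc/λ = (6.626e-34)(2.998e8)/(317e-9) = 6.266e-19 J.
Energy delivered: (42.5 mW)(2590 s) = 110.1 J.
Photons incident: 110.1 / 6.266e-19 = 1.757e20, i.e. 1.757e20/6.022e23 = 2.918e-4 mol.
Product: Φ × n_abs = 0.387 × 2.918e-4 = 1.129e-4 mol.

1.1e-4 mol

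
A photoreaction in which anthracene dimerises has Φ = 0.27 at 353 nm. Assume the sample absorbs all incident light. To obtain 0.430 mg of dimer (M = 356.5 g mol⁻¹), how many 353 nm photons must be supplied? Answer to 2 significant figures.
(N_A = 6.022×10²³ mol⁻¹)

Product: 0.430 mg / 356.5 g mol⁻¹ = 1.206×10⁻⁶ mol.
Photons that must be absorbed: 1.206×10⁻⁶ / 0.27 = 4.467×10⁻⁶ mol.
Photon count: 4.467×10⁻⁶ × 6.022×10²³ = 2.7×10¹⁸.

2.7×10¹⁸ photons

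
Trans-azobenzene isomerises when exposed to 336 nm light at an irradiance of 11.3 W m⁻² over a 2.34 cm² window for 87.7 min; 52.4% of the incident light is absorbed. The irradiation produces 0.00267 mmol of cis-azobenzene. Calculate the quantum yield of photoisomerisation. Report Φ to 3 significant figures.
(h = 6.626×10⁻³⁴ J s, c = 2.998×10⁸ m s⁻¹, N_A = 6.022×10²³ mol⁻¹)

Product: 0.00267 mmol = 2.67×10⁻⁶ mol.
Photon energy at 336 nm: hc/λ = (6.626×10⁻³⁴)(2.998×10⁸)/(336×10⁻⁹) = 5.912×10⁻¹⁹ J.
Energy delivered: (11.3 W m⁻²)(2.34×10⁻⁴ m²)(5262 s) = 13.91 J.
Photons incident: 13.91 / 5.912×10⁻¹⁹ = 2.353×10¹⁹, i.e. 2.353×10¹⁹/6.022×10²³ = 3.907×10⁻⁵ mol.
Photons absorbed: 0.524 × 3.907×10⁻⁵ = 2.047×10⁻⁵ mol.
Φ = 2.67×10⁻⁶ mol / 2.047×10⁻⁵ mol photons = 0.130.

Φ = 0.130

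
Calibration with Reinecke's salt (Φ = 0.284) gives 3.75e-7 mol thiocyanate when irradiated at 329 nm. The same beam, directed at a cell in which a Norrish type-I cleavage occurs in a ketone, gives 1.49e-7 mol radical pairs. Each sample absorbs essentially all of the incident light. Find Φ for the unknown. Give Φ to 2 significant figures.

Photons absorbed by the actinometer: 3.75e-7 / 0.284 = 1.320e-6 mol.
Φ(unknown) = 1.49e-7 / 1.320e-6 = 0.11.

Φ = 0.11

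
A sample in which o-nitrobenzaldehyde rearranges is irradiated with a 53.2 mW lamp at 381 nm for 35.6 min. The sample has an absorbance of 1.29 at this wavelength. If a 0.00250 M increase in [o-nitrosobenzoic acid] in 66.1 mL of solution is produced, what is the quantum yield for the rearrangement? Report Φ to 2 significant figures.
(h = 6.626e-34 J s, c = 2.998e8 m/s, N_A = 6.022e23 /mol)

Φ = 0.48

Product: (0.00250 M)(0.0661 L) = 1.652e-4 mol.
Photon energy at 381 nm: hc/λ = (6.626e-34)(2.998e8)/(381e-9) = 5.214e-19 J.
Energy delivered: (53.2 mW)(2136 s) = 113.6 J.
Photons incident: 113.6 / 5.214e-19 = 2.179e20, i.e. 2.179e20/6.022e23 = 3.618e-4 mol.
Fraction absorbed: 1 − 10^(−1.29) = 0.9487.
Photons absorbed: 0.9487 × 3.618e-4 = 3.432e-4 mol.
Φ = 1.652e-4 mol / 3.432e-4 mol photons = 0.48.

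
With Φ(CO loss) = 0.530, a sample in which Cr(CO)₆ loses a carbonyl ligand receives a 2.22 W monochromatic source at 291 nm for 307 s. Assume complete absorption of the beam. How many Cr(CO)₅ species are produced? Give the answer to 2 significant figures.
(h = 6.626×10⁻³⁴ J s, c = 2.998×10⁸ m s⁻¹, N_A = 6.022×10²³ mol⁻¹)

5.3×10²⁰ species

Photon energy at 291 nm: hc/λ = (6.626×10⁻³⁴)(2.998×10⁸)/(291×10⁻⁹) = 6.826×10⁻¹⁹ J.
Energy delivered: (2.22 W)(307 s) = 681.5 J.
Photons incident: 681.5 / 6.826×10⁻¹⁹ = 9.984×10²⁰, i.e. 9.984×10²⁰/6.022×10²³ = 0.001658 mol.
Product: Φ × n_abs = 0.530 × 0.001658 = 8.787×10⁻⁴ mol.
As a count: 8.787×10⁻⁴ × 6.022×10²³ = 5.3×10²⁰.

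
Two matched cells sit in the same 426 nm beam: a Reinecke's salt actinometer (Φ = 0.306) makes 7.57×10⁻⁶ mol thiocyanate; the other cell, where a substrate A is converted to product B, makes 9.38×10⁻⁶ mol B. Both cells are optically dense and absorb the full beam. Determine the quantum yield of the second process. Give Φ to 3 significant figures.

Φ = 0.379

Photons absorbed by the actinometer: 7.57×10⁻⁶ / 0.306 = 2.474×10⁻⁵ mol.
Φ(unknown) = 9.38×10⁻⁶ / 2.474×10⁻⁵ = 0.379.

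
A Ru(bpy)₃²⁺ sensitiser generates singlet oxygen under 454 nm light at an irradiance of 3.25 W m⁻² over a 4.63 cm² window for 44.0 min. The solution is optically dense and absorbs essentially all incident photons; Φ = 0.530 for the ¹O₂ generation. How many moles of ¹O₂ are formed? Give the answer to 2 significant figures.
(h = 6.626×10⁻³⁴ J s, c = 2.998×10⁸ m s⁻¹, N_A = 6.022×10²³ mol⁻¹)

8.0×10⁻⁶ mol

Photon energy at 454 nm: hc/λ = (6.626×10⁻³⁴)(2.998×10⁸)/(454×10⁻⁹) = 4.375×10⁻¹⁹ J.
Energy delivered: (3.25 W m⁻²)(4.63×10⁻⁴ m²)(2640 s) = 3.973 J.
Photons incident: 3.973 / 4.375×10⁻¹⁹ = 9.081×10¹⁸, i.e. 9.081×10¹⁸/6.022×10²³ = 1.508×10⁻⁵ mol.
Product: Φ × n_abs = 0.530 × 1.508×10⁻⁵ = 7.992×10⁻⁶ mol.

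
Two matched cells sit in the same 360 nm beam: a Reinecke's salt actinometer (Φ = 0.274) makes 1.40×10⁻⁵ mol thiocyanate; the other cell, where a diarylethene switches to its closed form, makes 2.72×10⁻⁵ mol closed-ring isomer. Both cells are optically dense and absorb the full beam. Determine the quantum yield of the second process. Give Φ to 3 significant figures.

Photons absorbed by the actinometer: 1.40×10⁻⁵ / 0.274 = 5.109×10⁻⁵ mol.
Φ(unknown) = 2.72×10⁻⁵ / 5.109×10⁻⁵ = 0.532.

Φ = 0.532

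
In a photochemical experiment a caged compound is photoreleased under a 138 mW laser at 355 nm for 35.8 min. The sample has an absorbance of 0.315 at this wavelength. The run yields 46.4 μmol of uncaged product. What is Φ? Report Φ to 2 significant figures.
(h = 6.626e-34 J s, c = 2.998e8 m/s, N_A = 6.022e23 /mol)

Φ = 0.10

Product: 46.4 μmol = 4.64e-5 mol.
Photon energy at 355 nm: hc/λ = (6.626e-34)(2.998e8)/(355e-9) = 5.596e-19 J.
Energy delivered: (138 mW)(2148 s) = 296.4 J.
Photons incident: 296.4 / 5.596e-19 = 5.297e20, i.e. 5.297e20/6.022e23 = 8.796e-4 mol.
Fraction absorbed: 1 − 10^(−0.315) = 0.5158.
Photons absorbed: 0.5158 × 8.796e-4 = 4.537e-4 mol.
Φ = 4.64e-5 mol / 4.537e-4 mol photons = 0.10.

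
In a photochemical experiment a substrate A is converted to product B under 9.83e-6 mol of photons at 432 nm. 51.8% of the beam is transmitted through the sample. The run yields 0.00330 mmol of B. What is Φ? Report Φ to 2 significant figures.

Product: 0.00330 mmol = 3.30e-6 mol.
Fraction absorbed: 1 − 51.8/100 = 0.4820.
Photons absorbed: 0.4820 × 9.83e-6 = 4.738e-6 mol.
Φ = 3.30e-6 mol / 4.738e-6 mol photons = 0.70.

Φ = 0.70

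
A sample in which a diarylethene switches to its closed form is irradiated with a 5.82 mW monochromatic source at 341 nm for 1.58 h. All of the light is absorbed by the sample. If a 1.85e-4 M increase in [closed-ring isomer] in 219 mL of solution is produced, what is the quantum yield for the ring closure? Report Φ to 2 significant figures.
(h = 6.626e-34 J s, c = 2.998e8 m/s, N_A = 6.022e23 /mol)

Product: (1.85e-4 M)(0.219 L) = 4.052e-5 mol.
Photon energy at 341 nm: hc/λ = (6.626e-34)(2.998e8)/(341e-9) = 5.825e-19 J.
Energy delivered: (5.82 mW)(5688 s) = 33.10 J.
Photons incident: 33.10 / 5.825e-19 = 5.682e19, i.e. 5.682e19/6.022e23 = 9.435e-5 mol.
Φ = 4.052e-5 mol / 9.435e-5 mol photons = 0.43.

Φ = 0.43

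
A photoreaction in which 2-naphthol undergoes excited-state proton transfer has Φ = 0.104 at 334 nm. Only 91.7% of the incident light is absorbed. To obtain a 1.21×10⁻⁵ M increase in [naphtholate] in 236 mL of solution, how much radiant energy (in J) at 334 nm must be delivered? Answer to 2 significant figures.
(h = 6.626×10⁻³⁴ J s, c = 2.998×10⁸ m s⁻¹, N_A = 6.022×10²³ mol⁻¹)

Product: (1.21×10⁻⁵ M)(0.236 L) = 2.856×10⁻⁶ mol.
Photons that must be absorbed: 2.856×10⁻⁶ / 0.104 = 2.746×10⁻⁵ mol.
Incident photons needed: 2.746×10⁻⁵ / 0.917 = 2.995×10⁻⁵ mol.
Photon energy: hc/λ = 5.948×10⁻¹⁹ J; per mole, 3.582×10⁵ J mol⁻¹.
Energy required: 2.995×10⁻⁵ × 3.582×10⁵ = 11 J.

11 J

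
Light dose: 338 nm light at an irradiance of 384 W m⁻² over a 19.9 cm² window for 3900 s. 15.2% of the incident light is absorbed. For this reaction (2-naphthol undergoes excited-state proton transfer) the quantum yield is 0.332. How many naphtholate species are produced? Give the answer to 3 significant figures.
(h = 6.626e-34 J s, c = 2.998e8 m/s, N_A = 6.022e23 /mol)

Photon energy at 338 nm: hc/λ = (6.626e-34)(2.998e8)/(338e-9) = 5.877e-19 J.
Energy delivered: (384 W m⁻²)(19.9e-4 m²)(3900 s) = 2980 J.
Photons incident: 2980 / 5.877e-19 = 5.071e21, i.e. 5.071e21/6.022e23 = 0.008421 mol.
Photons absorbed: 0.152 × 0.008421 = 0.001280 mol.
Product: Φ × n_abs = 0.332 × 0.001280 = 4.250e-4 mol.
As a count: 4.250e-4 × 6.022e23 = 2.56e20.

2.56e20 species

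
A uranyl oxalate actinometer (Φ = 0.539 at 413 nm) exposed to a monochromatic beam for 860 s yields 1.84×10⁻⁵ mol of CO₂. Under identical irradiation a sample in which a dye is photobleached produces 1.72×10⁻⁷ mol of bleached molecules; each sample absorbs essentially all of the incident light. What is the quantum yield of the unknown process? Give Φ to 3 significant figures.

Φ = 0.00504

Photons absorbed by the actinometer: 1.84×10⁻⁵ / 0.539 = 3.414×10⁻⁵ mol.
Φ(unknown) = 1.72×10⁻⁷ / 3.414×10⁻⁵ = 0.00504.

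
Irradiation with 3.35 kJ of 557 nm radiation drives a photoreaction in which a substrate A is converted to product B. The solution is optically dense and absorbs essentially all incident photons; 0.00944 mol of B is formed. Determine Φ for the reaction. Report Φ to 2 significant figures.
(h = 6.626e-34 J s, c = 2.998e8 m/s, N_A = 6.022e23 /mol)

Photon energy at 557 nm: hc/λ = (6.626e-34)(2.998e8)/(557e-9) = 3.566e-19 J.
Incident energy: 3.35 kJ = 3350 J.
Photons incident: 3350 / 3.566e-19 = 9.394e21, i.e. 9.394e21/6.022e23 = 0.01560 mol.
Φ = 0.00944 mol / 0.01560 mol photons = 0.61.

Φ = 0.61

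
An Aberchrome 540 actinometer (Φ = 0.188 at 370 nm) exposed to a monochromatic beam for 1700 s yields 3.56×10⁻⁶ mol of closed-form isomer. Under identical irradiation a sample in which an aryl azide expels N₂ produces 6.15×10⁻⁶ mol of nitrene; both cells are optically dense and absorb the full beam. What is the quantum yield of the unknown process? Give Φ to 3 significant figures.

Photons absorbed by the actinometer: 3.56×10⁻⁶ / 0.188 = 1.894×10⁻⁵ mol.
Φ(unknown) = 6.15×10⁻⁶ / 1.894×10⁻⁵ = 0.325.

Φ = 0.325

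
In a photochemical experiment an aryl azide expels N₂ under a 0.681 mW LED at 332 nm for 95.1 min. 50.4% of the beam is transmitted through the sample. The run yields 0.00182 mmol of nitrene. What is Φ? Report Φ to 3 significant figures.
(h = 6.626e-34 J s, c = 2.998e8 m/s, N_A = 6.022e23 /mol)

Product: 0.00182 mmol = 1.82e-6 mol.
Photon energy at 332 nm: hc/λ = (6.626e-34)(2.998e8)/(332e-9) = 5.983e-19 J.
Energy delivered: (0.681 mW)(5706 s) = 3.886 J.
Photons incident: 3.886 / 5.983e-19 = 6.495e18, i.e. 6.495e18/6.022e23 = 1.079e-5 mol.
Fraction absorbed: 1 − 50.4/100 = 0.4960.
Photons absorbed: 0.4960 × 1.079e-5 = 5.352e-6 mol.
Φ = 1.82e-6 mol / 5.352e-6 mol photons = 0.340.

Φ = 0.340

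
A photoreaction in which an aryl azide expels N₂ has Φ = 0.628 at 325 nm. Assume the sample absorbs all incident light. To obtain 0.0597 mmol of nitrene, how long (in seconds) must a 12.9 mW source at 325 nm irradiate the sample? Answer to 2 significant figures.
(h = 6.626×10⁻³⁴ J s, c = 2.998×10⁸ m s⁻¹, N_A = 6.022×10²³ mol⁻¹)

Product: 0.0597 mmol = 5.97×10⁻⁵ mol.
Photons that must be absorbed: 5.97×10⁻⁵ / 0.628 = 9.506×10⁻⁵ mol.
Photon energy: hc/λ = 6.112×10⁻¹⁹ J; per mole, 3.681×10⁵ J mol⁻¹.
Energy required: 9.506×10⁻⁵ × 3.681×10⁵ = 34.99 J.
Time: 34.99 J / 0.0129 W = 2700 s.

t ≈ 2700 s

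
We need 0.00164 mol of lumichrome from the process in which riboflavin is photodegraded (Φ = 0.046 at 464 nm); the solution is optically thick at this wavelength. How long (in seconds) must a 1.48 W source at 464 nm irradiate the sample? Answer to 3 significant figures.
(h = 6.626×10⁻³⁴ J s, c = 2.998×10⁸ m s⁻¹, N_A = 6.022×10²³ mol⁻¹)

Photons that must be absorbed: 0.00164 / 0.046 = 0.03565 mol.
Photon energy: hc/λ = 4.281×10⁻¹⁹ J; per mole, 2.578×10⁵ J mol⁻¹.
Energy required: 0.03565 × 2.578×10⁵ = 9191 J.
Time: 9191 J / 1.48 W = 6210 s.

t ≈ 6210 s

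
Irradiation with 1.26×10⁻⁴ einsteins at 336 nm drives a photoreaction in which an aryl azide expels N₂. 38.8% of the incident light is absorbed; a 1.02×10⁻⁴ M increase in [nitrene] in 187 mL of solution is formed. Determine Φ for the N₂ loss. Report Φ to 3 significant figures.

Product: (1.02×10⁻⁴ M)(0.187 L) = 1.907×10⁻⁵ mol.
Photons absorbed: 0.388 × 1.26×10⁻⁴ = 4.889×10⁻⁵ mol.
Φ = 1.907×10⁻⁵ mol / 4.889×10⁻⁵ mol photons = 0.390.

Φ = 0.390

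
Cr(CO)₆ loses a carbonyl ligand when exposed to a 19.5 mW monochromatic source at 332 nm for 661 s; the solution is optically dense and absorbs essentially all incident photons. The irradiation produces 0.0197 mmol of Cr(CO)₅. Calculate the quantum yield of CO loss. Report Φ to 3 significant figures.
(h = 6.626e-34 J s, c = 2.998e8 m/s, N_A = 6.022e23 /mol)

Product: 0.0197 mmol = 1.97e-5 mol.
Photon energy at 332 nm: hc/λ = (6.626e-34)(2.998e8)/(332e-9) = 5.983e-19 J.
Energy delivered: (19.5 mW)(661 s) = 12.89 J.
Photons incident: 12.89 / 5.983e-19 = 2.154e19, i.e. 2.154e19/6.022e23 = 3.577e-5 mol.
Φ = 1.97e-5 mol / 3.577e-5 mol photons = 0.551.

Φ = 0.551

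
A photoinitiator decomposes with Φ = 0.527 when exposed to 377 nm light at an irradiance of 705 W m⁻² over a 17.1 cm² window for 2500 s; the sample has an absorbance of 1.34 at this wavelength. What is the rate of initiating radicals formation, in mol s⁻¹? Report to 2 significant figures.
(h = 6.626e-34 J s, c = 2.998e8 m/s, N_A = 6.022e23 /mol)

Photon energy at 377 nm: hc/λ = (6.626e-34)(2.998e8)/(377e-9) = 5.269e-19 J.
Energy delivered: (705 W m⁻²)(17.1e-4 m²)(2500 s) = 3014 J.
Photons incident: 3014 / 5.269e-19 = 5.720e21, i.e. 5.720e21/6.022e23 = 0.009499 mol.
Fraction absorbed: 1 − 10^(−1.34) = 0.9543.
Photons absorbed: 0.9543 × 0.009499 = 0.009065 mol.
Product formed: 0.527 × 0.009065 = 0.004777 mol.
Rate: 0.004777 / 2500 s = 1.9e-6 mol s⁻¹.

1.9e-6 mol s⁻¹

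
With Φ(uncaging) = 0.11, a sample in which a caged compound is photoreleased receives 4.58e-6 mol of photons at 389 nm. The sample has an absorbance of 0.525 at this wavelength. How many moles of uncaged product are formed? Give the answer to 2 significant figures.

3.5e-7 mol

Fraction absorbed: 1 − 10^(−0.525) = 0.7015.
Photons absorbed: 0.7015 × 4.58e-6 = 3.213e-6 mol.
Product: Φ × n_abs = 0.11 × 3.213e-6 = 3.534e-7 mol.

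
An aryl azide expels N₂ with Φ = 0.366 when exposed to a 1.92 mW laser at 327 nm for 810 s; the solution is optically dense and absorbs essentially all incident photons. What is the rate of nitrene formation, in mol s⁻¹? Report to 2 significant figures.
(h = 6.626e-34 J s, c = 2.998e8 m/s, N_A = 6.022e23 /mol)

1.9e-9 mol s⁻¹

Photon energy at 327 nm: hc/λ = (6.626e-34)(2.998e8)/(327e-9) = 6.075e-19 J.
Energy delivered: (1.92 mW)(810 s) = 1.555 J.
Photons incident: 1.555 / 6.075e-19 = 2.560e18, i.e. 2.560e18/6.022e23 = 4.251e-6 mol.
Product formed: 0.366 × 4.251e-6 = 1.556e-6 mol.
Rate: 1.556e-6 / 810 s = 1.9e-9 mol s⁻¹.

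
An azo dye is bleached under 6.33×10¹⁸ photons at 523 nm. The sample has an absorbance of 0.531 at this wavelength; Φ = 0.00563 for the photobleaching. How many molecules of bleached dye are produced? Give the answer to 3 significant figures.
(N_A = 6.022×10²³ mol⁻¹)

Moles of photons: 6.33×10¹⁸ / 6.022×10²³ = 1.051×10⁻⁵ mol.
Fraction absorbed: 1 − 10^(−0.531) = 0.7056.
Photons absorbed: 0.7056 × 1.051×10⁻⁵ = 7.416×10⁻⁶ mol.
Product: Φ × n_abs = 0.00563 × 7.416×10⁻⁶ = 4.175×10⁻⁸ mol.
As a count: 4.175×10⁻⁸ × 6.022×10²³ = 2.51×10¹⁶.

2.51×10¹⁶ molecules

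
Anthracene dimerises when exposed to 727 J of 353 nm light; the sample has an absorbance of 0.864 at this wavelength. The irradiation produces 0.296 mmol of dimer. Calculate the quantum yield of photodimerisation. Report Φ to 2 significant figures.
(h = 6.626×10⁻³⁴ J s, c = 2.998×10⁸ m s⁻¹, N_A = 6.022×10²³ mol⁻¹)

Φ = 0.16

Product: 0.296 mmol = 2.96×10⁻⁴ mol.
Photon energy at 353 nm: hc/λ = (6.626×10⁻³⁴)(2.998×10⁸)/(353×10⁻⁹) = 5.627×10⁻¹⁹ J.
Photons incident: 727 / 5.627×10⁻¹⁹ = 1.292×10²¹, i.e. 1.292×10²¹/6.022×10²³ = 0.002145 mol.
Fraction absorbed: 1 − 10^(−0.864) = 0.8632.
Photons absorbed: 0.8632 × 0.002145 = 0.001852 mol.
Φ = 2.96×10⁻⁴ mol / 0.001852 mol photons = 0.16.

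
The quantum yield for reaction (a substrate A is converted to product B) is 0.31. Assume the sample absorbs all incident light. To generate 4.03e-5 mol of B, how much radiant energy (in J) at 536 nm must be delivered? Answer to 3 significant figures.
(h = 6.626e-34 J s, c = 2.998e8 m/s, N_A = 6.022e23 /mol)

29.0 J

Photons that must be absorbed: 4.03e-5 / 0.31 = 1.300e-4 mol.
Photon energy: hc/λ = 3.706e-19 J; per mole, 2.232e5 J mol⁻¹.
Energy required: 1.300e-4 × 2.232e5 = 29.0 J.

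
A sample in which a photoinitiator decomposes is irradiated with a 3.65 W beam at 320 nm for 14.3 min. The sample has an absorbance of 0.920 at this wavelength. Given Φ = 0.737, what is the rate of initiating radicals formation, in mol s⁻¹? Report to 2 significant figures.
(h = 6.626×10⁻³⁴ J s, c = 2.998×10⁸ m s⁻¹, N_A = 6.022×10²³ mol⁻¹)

Photon energy at 320 nm: hc/λ = (6.626×10⁻³⁴)(2.998×10⁸)/(320×10⁻⁹) = 6.208×10⁻¹⁹ J.
Energy delivered: (3.65 W)(858 s) = 3132 J.
Photons incident: 3132 / 6.208×10⁻¹⁹ = 5.045×10²¹, i.e. 5.045×10²¹/6.022×10²³ = 0.008378 mol.
Fraction absorbed: 1 − 10^(−0.920) = 0.8798.
Photons absorbed: 0.8798 × 0.008378 = 0.007371 mol.
Product formed: 0.737 × 0.007371 = 0.005432 mol.
Rate: 0.005432 / 858 s = 6.3×10⁻⁶ mol s⁻¹.

6.3×10⁻⁶ mol s⁻¹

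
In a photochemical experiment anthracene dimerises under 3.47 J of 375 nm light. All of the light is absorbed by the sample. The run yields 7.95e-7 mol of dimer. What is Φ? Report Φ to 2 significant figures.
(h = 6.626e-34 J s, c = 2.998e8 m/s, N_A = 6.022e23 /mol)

Photon energy at 375 nm: hc/λ = (6.626e-34)(2.998e8)/(375e-9) = 5.297e-19 J.
Photons incident: 3.47 / 5.297e-19 = 6.551e18, i.e. 6.551e18/6.022e23 = 1.088e-5 mol.
Φ = 7.95e-7 mol / 1.088e-5 mol photons = 0.073.

Φ = 0.073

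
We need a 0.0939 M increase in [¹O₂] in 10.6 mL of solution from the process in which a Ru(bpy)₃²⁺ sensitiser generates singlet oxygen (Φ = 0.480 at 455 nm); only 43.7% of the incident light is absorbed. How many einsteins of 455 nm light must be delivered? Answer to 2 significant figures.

0.0047 einstein

Product: (0.0939 M)(0.0106 L) = 9.953e-4 mol.
Photons that must be absorbed: 9.953e-4 / 0.480 = 0.002074 mol.
Incident photons needed: 0.002074 / 0.437 = 0.004746 mol.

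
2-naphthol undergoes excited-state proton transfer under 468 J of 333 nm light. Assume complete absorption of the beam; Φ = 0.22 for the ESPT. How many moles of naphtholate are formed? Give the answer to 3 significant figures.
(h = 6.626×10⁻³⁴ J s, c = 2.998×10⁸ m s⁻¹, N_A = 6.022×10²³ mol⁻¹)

2.87×10⁻⁴ mol

Photon energy at 333 nm: hc/λ = (6.626×10⁻³⁴)(2.998×10⁸)/(333×10⁻⁹) = 5.965×10⁻¹⁹ J.
Photons incident: 468 / 5.965×10⁻¹⁹ = 7.846×10²⁰, i.e. 7.846×10²⁰/6.022×10²³ = 0.001303 mol.
Product: Φ × n_abs = 0.22 × 0.001303 = 2.867×10⁻⁴ mol.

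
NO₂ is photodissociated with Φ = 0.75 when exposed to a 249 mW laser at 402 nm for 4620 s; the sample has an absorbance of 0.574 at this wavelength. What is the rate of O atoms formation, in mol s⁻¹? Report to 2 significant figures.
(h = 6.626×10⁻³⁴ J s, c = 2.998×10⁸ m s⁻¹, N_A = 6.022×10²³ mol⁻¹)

Photon energy at 402 nm: hc/λ = (6.626×10⁻³⁴)(2.998×10⁸)/(402×10⁻⁹) = 4.941×10⁻¹⁹ J.
Energy delivered: (249 mW)(4620 s) = 1150 J.
Photons incident: 1150 / 4.941×10⁻¹⁹ = 2.327×10²¹, i.e. 2.327×10²¹/6.022×10²³ = 0.003864 mol.
Fraction absorbed: 1 − 10^(−0.574) = 0.7333.
Photons absorbed: 0.7333 × 0.003864 = 0.002833 mol.
Product formed: 0.75 × 0.002833 = 0.002125 mol.
Rate: 0.002125 / 4620 s = 4.6×10⁻⁷ mol s⁻¹.

4.6×10⁻⁷ mol s⁻¹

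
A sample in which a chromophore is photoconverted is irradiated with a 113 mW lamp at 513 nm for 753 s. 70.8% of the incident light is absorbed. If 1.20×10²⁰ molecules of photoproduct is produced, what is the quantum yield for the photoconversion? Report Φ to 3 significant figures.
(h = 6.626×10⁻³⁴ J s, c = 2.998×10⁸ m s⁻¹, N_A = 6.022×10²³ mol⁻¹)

Φ = 0.771

Product: 1.20×10²⁰ / 6.022×10²³ = 1.993×10⁻⁴ mol.
Photon energy at 513 nm: hc/λ = (6.626×10⁻³⁴)(2.998×10⁸)/(513×10⁻⁹) = 3.872×10⁻¹⁹ J.
Energy delivered: (113 mW)(753 s) = 85.09 J.
Photons incident: 85.09 / 3.872×10⁻¹⁹ = 2.198×10²⁰, i.e. 2.198×10²⁰/6.022×10²³ = 3.650×10⁻⁴ mol.
Photons absorbed: 0.708 × 3.650×10⁻⁴ = 2.584×10⁻⁴ mol.
Φ = 1.993×10⁻⁴ mol / 2.584×10⁻⁴ mol photons = 0.771.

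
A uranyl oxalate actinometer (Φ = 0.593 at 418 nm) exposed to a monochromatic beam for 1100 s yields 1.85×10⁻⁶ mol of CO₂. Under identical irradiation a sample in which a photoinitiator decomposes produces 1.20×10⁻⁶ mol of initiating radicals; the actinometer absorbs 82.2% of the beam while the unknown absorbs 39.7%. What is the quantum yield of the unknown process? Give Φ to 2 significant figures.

Photons absorbed by the actinometer: 1.85×10⁻⁶ / 0.593 = 3.120×10⁻⁶ mol.
Incident flux: 3.120×10⁻⁶ / 0.822 = 3.796×10⁻⁶ einstein.
Absorbed by unknown: 0.397 × 3.796×10⁻⁶ = 1.507×10⁻⁶ mol.
Φ(unknown) = 1.20×10⁻⁶ / 1.507×10⁻⁶ = 0.80.

Φ = 0.80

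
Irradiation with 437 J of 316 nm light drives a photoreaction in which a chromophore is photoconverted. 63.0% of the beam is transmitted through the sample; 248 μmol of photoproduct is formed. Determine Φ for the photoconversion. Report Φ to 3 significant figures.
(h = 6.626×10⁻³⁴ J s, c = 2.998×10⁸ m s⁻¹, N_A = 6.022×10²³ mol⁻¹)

Φ = 0.581

Product: 248 μmol = 2.48×10⁻⁴ mol.
Photon energy at 316 nm: hc/λ = (6.626×10⁻³⁴)(2.998×10⁸)/(316×10⁻⁹) = 6.286×10⁻¹⁹ J.
Photons incident: 437 / 6.286×10⁻¹⁹ = 6.952×10²⁰, i.e. 6.952×10²⁰/6.022×10²³ = 0.001154 mol.
Fraction absorbed: 1 − 63.0/100 = 0.3700.
Photons absorbed: 0.3700 × 0.001154 = 4.270×10⁻⁴ mol.
Φ = 2.48×10⁻⁴ mol / 4.270×10⁻⁴ mol photons = 0.581.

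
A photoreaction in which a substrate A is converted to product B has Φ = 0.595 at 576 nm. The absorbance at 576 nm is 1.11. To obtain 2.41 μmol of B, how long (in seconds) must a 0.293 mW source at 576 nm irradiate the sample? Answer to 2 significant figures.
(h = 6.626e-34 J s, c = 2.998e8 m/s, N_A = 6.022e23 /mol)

Product: 2.41 μmol = 2.41e-6 mol.
Photons that must be absorbed: 2.41e-6 / 0.595 = 4.050e-6 mol.
Fraction absorbed: 1 − 10^(−1.11) = 0.9224.
Incident photons needed: 4.050e-6 / 0.9224 = 4.391e-6 mol.
Photon energy: hc/λ = 3.449e-19 J; per mole, 2.077e5 J mol⁻¹.
Energy required: 4.391e-6 × 2.077e5 = 0.9120 J.
Time: 0.9120 J / 0.000293 W = 3100 s.

t ≈ 3100 s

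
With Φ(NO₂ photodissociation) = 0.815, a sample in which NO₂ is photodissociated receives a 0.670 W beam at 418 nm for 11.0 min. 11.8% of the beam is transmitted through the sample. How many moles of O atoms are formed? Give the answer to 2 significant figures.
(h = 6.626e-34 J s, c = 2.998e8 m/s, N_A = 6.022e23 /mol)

0.0011 mol

Photon energy at 418 nm: hc/λ = (6.626e-34)(2.998e8)/(418e-9) = 4.752e-19 J.
Energy delivered: (0.670 W)(660 s) = 442.2 J.
Photons incident: 442.2 / 4.752e-19 = 9.306e20, i.e. 9.306e20/6.022e23 = 0.001545 mol.
Fraction absorbed: 1 − 11.8/100 = 0.8820.
Photons absorbed: 0.8820 × 0.001545 = 0.001363 mol.
Product: Φ × n_abs = 0.815 × 0.001363 = 0.001111 mol.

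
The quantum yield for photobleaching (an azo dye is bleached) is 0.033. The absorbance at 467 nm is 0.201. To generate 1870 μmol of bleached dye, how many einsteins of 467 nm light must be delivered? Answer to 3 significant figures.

0.153 einstein

Product: 1870 μmol = 0.00187 mol.
Photons that must be absorbed: 0.00187 / 0.033 = 0.05667 mol.
Fraction absorbed: 1 − 10^(−0.201) = 0.3705.
Incident photons needed: 0.05667 / 0.3705 = 0.1530 mol.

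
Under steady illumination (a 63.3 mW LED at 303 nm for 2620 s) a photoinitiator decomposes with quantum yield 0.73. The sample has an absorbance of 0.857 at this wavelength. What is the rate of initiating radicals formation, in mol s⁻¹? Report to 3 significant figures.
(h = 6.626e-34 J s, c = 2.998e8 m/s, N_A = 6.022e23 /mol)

Photon energy at 303 nm: hc/λ = (6.626e-34)(2.998e8)/(303e-9) = 6.556e-19 J.
Energy delivered: (63.3 mW)(2620 s) = 165.8 J.
Photons incident: 165.8 / 6.556e-19 = 2.529e20, i.e. 2.529e20/6.022e23 = 4.200e-4 mol.
Fraction absorbed: 1 − 10^(−0.857) = 0.8610.
Photons absorbed: 0.8610 × 4.200e-4 = 3.616e-4 mol.
Product formed: 0.73 × 3.616e-4 = 2.640e-4 mol.
Rate: 2.640e-4 / 2620 s = 1.01e-7 mol s⁻¹.

1.01e-7 mol s⁻¹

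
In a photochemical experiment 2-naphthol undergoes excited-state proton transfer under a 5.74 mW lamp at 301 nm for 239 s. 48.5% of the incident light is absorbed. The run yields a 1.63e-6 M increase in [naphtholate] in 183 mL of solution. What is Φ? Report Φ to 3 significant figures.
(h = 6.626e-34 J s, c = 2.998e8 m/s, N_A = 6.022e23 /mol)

Φ = 0.178

Product: (1.63e-6 M)(0.183 L) = 2.983e-7 mol.
Photon energy at 301 nm: hc/λ = (6.626e-34)(2.998e8)/(301e-9) = 6.600e-19 J.
Energy delivered: (5.74 mW)(239 s) = 1.372 J.
Photons incident: 1.372 / 6.600e-19 = 2.079e18, i.e. 2.079e18/6.022e23 = 3.452e-6 mol.
Photons absorbed: 0.485 × 3.452e-6 = 1.674e-6 mol.
Φ = 2.983e-7 mol / 1.674e-6 mol photons = 0.178.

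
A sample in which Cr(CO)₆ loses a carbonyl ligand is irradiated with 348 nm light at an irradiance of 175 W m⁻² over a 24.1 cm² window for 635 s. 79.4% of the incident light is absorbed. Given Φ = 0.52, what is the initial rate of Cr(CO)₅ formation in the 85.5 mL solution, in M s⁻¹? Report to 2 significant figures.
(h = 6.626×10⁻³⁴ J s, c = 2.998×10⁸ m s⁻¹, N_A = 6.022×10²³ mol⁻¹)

Photon energy at 348 nm: hc/λ = (6.626×10⁻³⁴)(2.998×10⁸)/(348×10⁻⁹) = 5.708×10⁻¹⁹ J.
Energy delivered: (175 W m⁻²)(24.1×10⁻⁴ m²)(635 s) = 267.8 J.
Photons incident: 267.8 / 5.708×10⁻¹⁹ = 4.692×10²⁰, i.e. 4.692×10²⁰/6.022×10²³ = 7.791×10⁻⁴ mol.
Photons absorbed: 0.794 × 7.791×10⁻⁴ = 6.186×10⁻⁴ mol.
Product formed: 0.52 × 6.186×10⁻⁴ = 3.217×10⁻⁴ mol.
Rate: 3.217×10⁻⁴ mol / (635 s × 0.0855 L) = 5.9×10⁻⁶ M s⁻¹.

5.9×10⁻⁶ M s⁻¹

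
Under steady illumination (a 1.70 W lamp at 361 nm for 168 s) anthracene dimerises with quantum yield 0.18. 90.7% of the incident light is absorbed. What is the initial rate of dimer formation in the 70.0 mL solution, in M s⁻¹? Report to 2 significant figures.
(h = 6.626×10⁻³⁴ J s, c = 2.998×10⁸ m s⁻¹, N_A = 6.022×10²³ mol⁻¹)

Photon energy at 361 nm: hc/λ = (6.626×10⁻³⁴)(2.998×10⁸)/(361×10⁻⁹) = 5.503×10⁻¹⁹ J.
Energy delivered: (1.70 W)(168 s) = 285.6 J.
Photons incident: 285.6 / 5.503×10⁻¹⁹ = 5.190×10²⁰, i.e. 5.190×10²⁰/6.022×10²³ = 8.618×10⁻⁴ mol.
Photons absorbed: 0.907 × 8.618×10⁻⁴ = 7.817×10⁻⁴ mol.
Product formed: 0.18 × 7.817×10⁻⁴ = 1.407×10⁻⁴ mol.
Rate: 1.407×10⁻⁴ mol / (168 s × 0.07 L) = 1.2×10⁻⁵ M s⁻¹.

1.2×10⁻⁵ M s⁻¹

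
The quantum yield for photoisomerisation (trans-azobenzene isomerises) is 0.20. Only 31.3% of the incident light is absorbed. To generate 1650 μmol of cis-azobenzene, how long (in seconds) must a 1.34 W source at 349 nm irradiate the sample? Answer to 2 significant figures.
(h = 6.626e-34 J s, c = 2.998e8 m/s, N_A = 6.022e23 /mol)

t ≈ 6700 s

Product: 1650 μmol = 0.00165 mol.
Photons that must be absorbed: 0.00165 / 0.20 = 0.008250 mol.
Incident photons needed: 0.008250 / 0.313 = 0.02636 mol.
Photon energy: hc/λ = 5.692e-19 J; per mole, 3.428e5 J mol⁻¹.
Energy required: 0.02636 × 3.428e5 = 9036 J.
Time: 9036 J / 1.34 W = 6700 s.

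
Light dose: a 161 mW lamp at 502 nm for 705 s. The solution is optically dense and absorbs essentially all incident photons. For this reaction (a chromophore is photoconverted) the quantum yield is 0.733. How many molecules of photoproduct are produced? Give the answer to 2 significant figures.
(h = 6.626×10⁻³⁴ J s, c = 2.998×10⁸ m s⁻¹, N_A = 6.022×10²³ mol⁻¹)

Photon energy at 502 nm: hc/λ = (6.626×10⁻³⁴)(2.998×10⁸)/(502×10⁻⁹) = 3.957×10⁻¹⁹ J.
Energy delivered: (161 mW)(705 s) = 113.5 J.
Photons incident: 113.5 / 3.957×10⁻¹⁹ = 2.868×10²⁰, i.e. 2.868×10²⁰/6.022×10²³ = 4.763×10⁻⁴ mol.
Product: Φ × n_abs = 0.733 × 4.763×10⁻⁴ = 3.491×10⁻⁴ mol.
As a count: 3.491×10⁻⁴ × 6.022×10²³ = 2.1×10²⁰.

2.1×10²⁰ molecules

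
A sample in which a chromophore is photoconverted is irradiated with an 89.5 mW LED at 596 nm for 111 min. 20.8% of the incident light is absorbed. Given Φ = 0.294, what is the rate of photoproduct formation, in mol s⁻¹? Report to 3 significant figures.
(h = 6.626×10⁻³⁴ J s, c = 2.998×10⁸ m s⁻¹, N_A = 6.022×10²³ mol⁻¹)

2.73×10⁻⁸ mol s⁻¹

Photon energy at 596 nm: hc/λ = (6.626×10⁻³⁴)(2.998×10⁸)/(596×10⁻⁹) = 3.333×10⁻¹⁹ J.
Energy delivered: (89.5 mW)(6660 s) = 596.1 J.
Photons incident: 596.1 / 3.333×10⁻¹⁹ = 1.788×10²¹, i.e. 1.788×10²¹/6.022×10²³ = 0.002969 mol.
Photons absorbed: 0.208 × 0.002969 = 6.176×10⁻⁴ mol.
Product formed: 0.294 × 6.176×10⁻⁴ = 1.816×10⁻⁴ mol.
Rate: 1.816×10⁻⁴ / 6660 s = 2.73×10⁻⁸ mol s⁻¹.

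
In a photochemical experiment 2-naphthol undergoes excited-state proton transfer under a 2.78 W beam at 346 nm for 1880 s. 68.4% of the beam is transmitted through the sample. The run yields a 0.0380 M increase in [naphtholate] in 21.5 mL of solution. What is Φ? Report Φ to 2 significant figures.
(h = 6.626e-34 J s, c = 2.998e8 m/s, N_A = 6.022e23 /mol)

Φ = 0.17

Product: (0.0380 M)(0.0215 L) = 8.170e-4 mol.
Photon energy at 346 nm: hc/λ = (6.626e-34)(2.998e8)/(346e-9) = 5.741e-19 J.
Energy delivered: (2.78 W)(1880 s) = 5226 J.
Photons incident: 5226 / 5.741e-19 = 9.103e21, i.e. 9.103e21/6.022e23 = 0.01512 mol.
Fraction absorbed: 1 − 68.4/100 = 0.3160.
Photons absorbed: 0.3160 × 0.01512 = 0.004778 mol.
Φ = 8.170e-4 mol / 0.004778 mol photons = 0.17.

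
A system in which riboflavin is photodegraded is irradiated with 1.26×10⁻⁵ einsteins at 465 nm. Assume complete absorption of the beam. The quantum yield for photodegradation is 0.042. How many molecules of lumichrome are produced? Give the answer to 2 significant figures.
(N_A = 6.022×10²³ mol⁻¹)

3.2×10¹⁷ molecules

Product: Φ × n_abs = 0.042 × 1.26×10⁻⁵ = 5.292×10⁻⁷ mol.
As a count: 5.292×10⁻⁷ × 6.022×10²³ = 3.2×10¹⁷.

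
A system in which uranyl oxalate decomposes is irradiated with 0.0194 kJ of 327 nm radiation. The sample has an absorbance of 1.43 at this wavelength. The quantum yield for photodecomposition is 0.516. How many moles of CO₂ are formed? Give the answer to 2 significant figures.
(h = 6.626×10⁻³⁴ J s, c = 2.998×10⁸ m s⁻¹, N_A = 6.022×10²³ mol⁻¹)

2.6×10⁻⁵ mol

Photon energy at 327 nm: hc/λ = (6.626×10⁻³⁴)(2.998×10⁸)/(327×10⁻⁹) = 6.075×10⁻¹⁹ J.
Incident energy: 0.0194 kJ = 19.4 J.
Photons incident: 19.4 / 6.075×10⁻¹⁹ = 3.193×10¹⁹, i.e. 3.193×10¹⁹/6.022×10²³ = 5.302×10⁻⁵ mol.
Fraction absorbed: 1 − 10^(−1.43) = 0.9628.
Photons absorbed: 0.9628 × 5.302×10⁻⁵ = 5.105×10⁻⁵ mol.
Product: Φ × n_abs = 0.516 × 5.105×10⁻⁵ = 2.634×10⁻⁵ mol.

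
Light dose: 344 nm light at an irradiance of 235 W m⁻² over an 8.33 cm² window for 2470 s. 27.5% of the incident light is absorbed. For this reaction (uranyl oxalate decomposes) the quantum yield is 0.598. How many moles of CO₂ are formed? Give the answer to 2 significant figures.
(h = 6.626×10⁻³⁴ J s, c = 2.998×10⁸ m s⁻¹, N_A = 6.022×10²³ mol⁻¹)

2.3×10⁻⁴ mol

Photon energy at 344 nm: hc/λ = (6.626×10⁻³⁴)(2.998×10⁸)/(344×10⁻⁹) = 5.775×10⁻¹⁹ J.
Energy delivered: (235 W m⁻²)(8.33×10⁻⁴ m²)(2470 s) = 483.5 J.
Photons incident: 483.5 / 5.775×10⁻¹⁹ = 8.372×10²⁰, i.e. 8.372×10²⁰/6.022×10²³ = 0.001390 mol.
Photons absorbed: 0.275 × 0.001390 = 3.823×10⁻⁴ mol.
Product: Φ × n_abs = 0.598 × 3.823×10⁻⁴ = 2.286×10⁻⁴ mol.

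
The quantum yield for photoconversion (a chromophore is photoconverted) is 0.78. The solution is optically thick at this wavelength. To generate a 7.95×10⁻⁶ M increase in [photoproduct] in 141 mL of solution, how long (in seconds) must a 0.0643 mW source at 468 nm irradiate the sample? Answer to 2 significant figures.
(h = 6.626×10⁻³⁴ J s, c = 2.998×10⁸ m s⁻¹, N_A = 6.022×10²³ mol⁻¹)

Product: (7.95×10⁻⁶ M)(0.141 L) = 1.121×10⁻⁶ mol.
Photons that must be absorbed: 1.121×10⁻⁶ / 0.78 = 1.437×10⁻⁶ mol.
Photon energy: hc/λ = 4.245×10⁻¹⁹ J; per mole, 2.556×10⁵ J mol⁻¹.
Energy required: 1.437×10⁻⁶ × 2.556×10⁵ = 0.3673 J.
Time: 0.3673 J / 6.43e-05 W = 5700 s.

t ≈ 5700 s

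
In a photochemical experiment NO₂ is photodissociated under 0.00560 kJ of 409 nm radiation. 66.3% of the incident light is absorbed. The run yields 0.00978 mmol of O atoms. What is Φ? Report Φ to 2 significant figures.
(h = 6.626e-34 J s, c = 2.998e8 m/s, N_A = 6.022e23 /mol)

Φ = 0.77

Product: 0.00978 mmol = 9.78e-6 mol.
Photon energy at 409 nm: hc/λ = (6.626e-34)(2.998e8)/(409e-9) = 4.857e-19 J.
Incident energy: 0.00560 kJ = 5.60 J.
Photons incident: 5.60 / 4.857e-19 = 1.153e19, i.e. 1.153e19/6.022e23 = 1.915e-5 mol.
Photons absorbed: 0.663 × 1.915e-5 = 1.270e-5 mol.
Φ = 9.78e-6 mol / 1.270e-5 mol photons = 0.77.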